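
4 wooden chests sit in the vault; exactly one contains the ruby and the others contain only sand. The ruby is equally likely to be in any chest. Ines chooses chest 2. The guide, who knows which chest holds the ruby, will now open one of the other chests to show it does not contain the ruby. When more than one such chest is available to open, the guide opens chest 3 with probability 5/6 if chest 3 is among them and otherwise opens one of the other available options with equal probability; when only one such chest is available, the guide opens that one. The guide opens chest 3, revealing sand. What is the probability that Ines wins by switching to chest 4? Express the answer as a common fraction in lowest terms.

Condition on the true location of the ruby.
If it is in any of chests 1, 2, and 4 (prior 1/4 each): chest 3 is available, opened with probability 5/6; weight (1/4)·(5/6) = 5/24 each.
If it is in chest 3 (prior 1/4): the guide opened chest 3, so this case is ruled out; weight (1/4)·0 = 0.
The weights sum to 5/8.
So P(the ruby in chest 4 | the guide opened chest 3) = (5/24) / (5/8) = 1/3.

1/3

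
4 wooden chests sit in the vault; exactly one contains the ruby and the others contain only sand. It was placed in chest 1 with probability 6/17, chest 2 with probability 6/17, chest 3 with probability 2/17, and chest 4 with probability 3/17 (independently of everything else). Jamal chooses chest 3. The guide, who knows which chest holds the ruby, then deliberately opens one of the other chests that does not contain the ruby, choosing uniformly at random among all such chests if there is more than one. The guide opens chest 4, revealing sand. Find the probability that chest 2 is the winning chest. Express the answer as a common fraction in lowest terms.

9/20

Condition on the true location of the ruby.
If it is in either of chests 1 and 2 (prior 6/17 each): the guide has 2 equally likely choices, so probability 1/2; weight (6/17)·(1/2) = 3/17 each.
If it is in chest 3 (prior 2/17): the guide has 3 equally likely choices, so probability 1/3; weight (2/17)·(1/3) = 2/51.
If it is in chest 4 (prior 3/17): the guide opened chest 4, so this case is ruled out; weight (3/17)·0 = 0.
The weights sum to 20/51.
So P(the ruby in chest 2 | the guide opened chest 4) = (3/17) / (20/51) = 9/20.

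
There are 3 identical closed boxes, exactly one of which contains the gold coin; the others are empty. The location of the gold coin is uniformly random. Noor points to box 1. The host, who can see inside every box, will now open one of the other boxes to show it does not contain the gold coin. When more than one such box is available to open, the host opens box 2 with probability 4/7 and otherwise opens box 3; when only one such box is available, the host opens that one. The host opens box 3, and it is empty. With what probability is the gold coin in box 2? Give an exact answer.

7/10

Consider each possible location of the gold coin in turn.
If it is in box 1 (prior 1/3): box 2 is available but not opened, probability 3/7; weight (1/3)·(3/7) = 1/7.
If it is in box 2 (prior 1/3): only box 3 is available, probability 1; weight (1/3)·1 = 1/3.
If it is in box 3 (prior 1/3): the host opened box 3, so this case is ruled out; weight (1/3)·0 = 0.
The weights sum to 10/21.
So P(the gold coin in box 2 | the host opened box 3) = (1/3) / (10/21) = 7/10.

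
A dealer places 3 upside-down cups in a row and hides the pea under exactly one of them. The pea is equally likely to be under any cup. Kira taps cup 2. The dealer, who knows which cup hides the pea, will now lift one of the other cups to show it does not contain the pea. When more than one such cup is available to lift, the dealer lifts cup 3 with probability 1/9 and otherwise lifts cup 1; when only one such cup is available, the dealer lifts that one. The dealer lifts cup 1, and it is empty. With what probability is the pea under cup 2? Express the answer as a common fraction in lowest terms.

8/17

Apply Bayes' rule, conditioning on where the pea actually is.
If it is under cup 1 (prior 1/3): the dealer opened cup 1, so this case is ruled out; weight (1/3)·0 = 0.
If it is under cup 2 (prior 1/3): cup 3 is available but not opened, probability 8/9; weight (1/3)·(8/9) = 8/27.
If it is under cup 3 (prior 1/3): only cup 1 is available, probability 1; weight (1/3)·1 = 1/3.
The weights sum to 17/27.
So P(the pea under cup 2 | the dealer opened cup 1) = (8/27) / (17/27) = 8/17.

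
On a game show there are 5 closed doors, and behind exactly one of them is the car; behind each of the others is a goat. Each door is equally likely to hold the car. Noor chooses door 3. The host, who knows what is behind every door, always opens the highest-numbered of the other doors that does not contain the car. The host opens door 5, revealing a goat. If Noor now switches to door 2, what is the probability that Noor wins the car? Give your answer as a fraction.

Consider each possible location of the car in turn.
If it is behind any of doors 1, 2, 3, and 4 (prior 1/5 each): door 5 is the highest-numbered option available, probability 1; weight (1/5)·1 = 1/5 each.
If it is behind door 5 (prior 1/5): the host opened door 5, so this case is ruled out; weight (1/5)·0 = 0.
The weights sum to 4/5.
So P(the car behind door 2 | the host opened door 5) = (1/5) / (4/5) = 1/4.

1/4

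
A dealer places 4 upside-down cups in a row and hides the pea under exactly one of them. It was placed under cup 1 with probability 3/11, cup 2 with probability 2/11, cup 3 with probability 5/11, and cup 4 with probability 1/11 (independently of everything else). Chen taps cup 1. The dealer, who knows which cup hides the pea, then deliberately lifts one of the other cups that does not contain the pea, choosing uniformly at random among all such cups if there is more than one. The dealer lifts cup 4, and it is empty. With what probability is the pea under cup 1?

2/9

Apply Bayes' rule, conditioning on where the pea actually is.
If it is under cup 1 (prior 3/11): the dealer has 3 equally likely choices, so probability 1/3; weight (3/11)·(1/3) = 1/11.
If it is under cup 2 (prior 2/11): the dealer has 2 equally likely choices, so probability 1/2; weight (2/11)·(1/2) = 1/11.
If it is under cup 3 (prior 5/11): the dealer has 2 equally likely choices, so probability 1/2; weight (5/11)·(1/2) = 5/22.
If it is under cup 4 (prior 1/11): the dealer opened cup 4, so this case is ruled out; weight (1/11)·0 = 0.
The weights sum to 9/22.
So P(the pea under cup 1 | the dealer opened cup 4) = (1/11) / (9/22) = 2/9.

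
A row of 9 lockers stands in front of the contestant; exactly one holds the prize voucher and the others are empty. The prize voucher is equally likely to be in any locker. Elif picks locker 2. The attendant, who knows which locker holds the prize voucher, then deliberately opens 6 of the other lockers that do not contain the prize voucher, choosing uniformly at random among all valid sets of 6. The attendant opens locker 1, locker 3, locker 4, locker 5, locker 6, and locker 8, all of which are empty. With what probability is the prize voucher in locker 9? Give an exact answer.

Condition on the true location of the prize voucher.
If it is in any of lockers 1, 3, 4, 5, 6, and 8 (prior 1/9 each): that locker was opened and seen not to hold the prize — ruled out; weight (1/9)·0 = 0 each.
If it is in locker 2 (prior 1/9): the attendant has 28 equally likely choices, so probability 1/28; weight (1/9)·(1/28) = 1/252.
If it is in either of lockers 7 and 9 (prior 1/9 each): the attendant has 7 equally likely choices, so probability 1/7; weight (1/9)·(1/7) = 1/63 each.
The weights sum to 1/28.
So P(the prize voucher in locker 9 | the attendant opened locker 1, locker 3, locker 4, locker 5, locker 6, and locker 8) = (1/63) / (1/28) = 4/9.

4/9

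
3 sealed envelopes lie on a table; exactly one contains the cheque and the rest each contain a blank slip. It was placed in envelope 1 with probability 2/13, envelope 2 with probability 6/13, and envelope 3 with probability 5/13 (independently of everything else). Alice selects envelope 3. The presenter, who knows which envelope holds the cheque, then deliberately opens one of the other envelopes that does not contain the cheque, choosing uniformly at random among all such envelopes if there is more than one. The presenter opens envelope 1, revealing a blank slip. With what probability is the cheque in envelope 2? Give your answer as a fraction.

Condition on the true location of the cheque.
If it is in envelope 1 (prior 2/13): the presenter opened envelope 1, so this case is ruled out; weight (2/13)·0 = 0.
If it is in envelope 2 (prior 6/13): the presenter has no choice, probability 1; weight (6/13)·1 = 6/13.
If it is in envelope 3 (prior 5/13): the presenter has 2 equally likely choices, so probability 1/2; weight (5/13)·(1/2) = 5/26.
The weights sum to 17/26.
So P(the cheque in envelope 2 | the presenter opened envelope 1) = (6/13) / (17/26) = 12/17.

12/17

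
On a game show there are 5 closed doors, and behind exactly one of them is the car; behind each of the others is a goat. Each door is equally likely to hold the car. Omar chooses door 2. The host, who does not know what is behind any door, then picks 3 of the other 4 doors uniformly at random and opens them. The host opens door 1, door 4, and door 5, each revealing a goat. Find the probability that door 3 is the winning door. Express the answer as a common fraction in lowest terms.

Apply Bayes' rule, conditioning on where the car actually is.
If it is behind any of doors 1, 4, and 5 (prior 1/5 each): that door was opened and seen not to hold the prize — ruled out; weight (1/5)·0 = 0 each.
If it is behind either of doors 2 and 3 (prior 1/5 each): the host picks exactly this set with probability 1/4 regardless, and none is the prize; weight (1/5)·(1/4) = 1/20 each.
The weights sum to 1/10.
So P(the car behind door 3 | the host opened door 1, door 4, and door 5) = (1/20) / (1/10) = 1/2.

1/2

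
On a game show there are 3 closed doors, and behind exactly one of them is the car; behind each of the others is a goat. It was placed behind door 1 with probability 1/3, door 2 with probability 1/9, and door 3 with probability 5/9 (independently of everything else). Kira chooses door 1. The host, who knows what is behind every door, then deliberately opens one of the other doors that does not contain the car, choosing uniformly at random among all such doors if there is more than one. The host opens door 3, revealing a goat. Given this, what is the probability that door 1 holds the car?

3/5

Condition on the true location of the car.
If it is behind door 1 (prior 1/3): the host has 2 equally likely choices, so probability 1/2; weight (1/3)·(1/2) = 1/6.
If it is behind door 2 (prior 1/9): the host has no choice, probability 1; weight (1/9)·1 = 1/9.
If it is behind door 3 (prior 5/9): the host opened door 3, so this case is ruled out; weight (5/9)·0 = 0.
The weights sum to 5/18.
So P(the car behind door 1 | the host opened door 3) = (1/6) / (5/18) = 3/5.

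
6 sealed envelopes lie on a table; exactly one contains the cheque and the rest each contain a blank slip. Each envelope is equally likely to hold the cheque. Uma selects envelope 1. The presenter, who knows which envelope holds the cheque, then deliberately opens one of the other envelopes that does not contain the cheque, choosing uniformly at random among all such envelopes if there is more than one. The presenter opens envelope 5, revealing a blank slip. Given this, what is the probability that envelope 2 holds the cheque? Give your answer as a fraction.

Apply Bayes' rule, conditioning on where the cheque actually is.
If it is in envelope 1 (prior 1/6): the presenter has 5 equally likely choices, so probability 1/5; weight (1/6)·(1/5) = 1/30.
If it is in any of envelopes 2, 3, 4, and 6 (prior 1/6 each): the presenter has 4 equally likely choices, so probability 1/4; weight (1/6)·(1/4) = 1/24 each.
If it is in envelope 5 (prior 1/6): the presenter opened envelope 5, so this case is ruled out; weight (1/6)·0 = 0.
The weights sum to 1/5.
So P(the cheque in envelope 2 | the presenter opened envelope 5) = (1/24) / (1/5) = 5/24.

5/24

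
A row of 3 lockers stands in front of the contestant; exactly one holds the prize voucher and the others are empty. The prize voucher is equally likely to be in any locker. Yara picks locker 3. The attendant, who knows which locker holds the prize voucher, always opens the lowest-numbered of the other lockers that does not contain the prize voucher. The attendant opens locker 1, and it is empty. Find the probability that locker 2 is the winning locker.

1/2

Apply Bayes' rule, conditioning on where the prize voucher actually is.
If it is in locker 1 (prior 1/3): the attendant opened locker 1, so this case is ruled out; weight (1/3)·0 = 0.
If it is in either of lockers 2 and 3 (prior 1/3 each): locker 1 is the lowest-numbered option available, probability 1; weight (1/3)·1 = 1/3 each.
The weights sum to 2/3.
So P(the prize voucher in locker 2 | the attendant opened locker 1) = (1/3) / (2/3) = 1/2.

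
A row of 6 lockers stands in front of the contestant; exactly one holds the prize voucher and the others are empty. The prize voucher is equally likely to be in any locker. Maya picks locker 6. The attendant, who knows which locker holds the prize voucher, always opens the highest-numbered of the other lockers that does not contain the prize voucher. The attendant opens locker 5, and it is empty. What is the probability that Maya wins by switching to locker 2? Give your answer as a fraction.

Consider each possible location of the prize voucher in turn.
If it is in any of lockers 1, 2, 3, 4, and 6 (prior 1/6 each): locker 5 is the highest-numbered option available, probability 1; weight (1/6)·1 = 1/6 each.
If it is in locker 5 (prior 1/6): the attendant opened locker 5, so this case is ruled out; weight (1/6)·0 = 0.
The weights sum to 5/6.
So P(the prize voucher in locker 2 | the attendant opened locker 5) = (1/6) / (5/6) = 1/5.

1/5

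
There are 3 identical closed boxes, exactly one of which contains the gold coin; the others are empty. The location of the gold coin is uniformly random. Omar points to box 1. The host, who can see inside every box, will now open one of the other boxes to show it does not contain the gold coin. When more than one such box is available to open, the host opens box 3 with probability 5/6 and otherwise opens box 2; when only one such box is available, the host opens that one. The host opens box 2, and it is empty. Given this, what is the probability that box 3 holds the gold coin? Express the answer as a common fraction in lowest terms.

6/7

Condition on the true location of the gold coin.
If it is in box 1 (prior 1/3): box 3 is available but not opened, probability 1/6; weight (1/3)·(1/6) = 1/18.
If it is in box 2 (prior 1/3): the host opened box 2, so this case is ruled out; weight (1/3)·0 = 0.
If it is in box 3 (prior 1/3): only box 2 is available, probability 1; weight (1/3)·1 = 1/3.
The weights sum to 7/18.
So P(the gold coin in box 3 | the host opened box 2) = (1/3) / (7/18) = 6/7.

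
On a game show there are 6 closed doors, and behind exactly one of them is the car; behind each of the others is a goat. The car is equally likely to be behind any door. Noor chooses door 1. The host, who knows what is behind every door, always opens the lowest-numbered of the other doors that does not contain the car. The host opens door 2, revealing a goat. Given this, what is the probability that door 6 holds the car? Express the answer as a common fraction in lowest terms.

Consider each possible location of the car in turn.
If it is behind any of doors 1, 3, 4, 5, and 6 (prior 1/6 each): door 2 is the lowest-numbered option available, probability 1; weight (1/6)·1 = 1/6 each.
If it is behind door 2 (prior 1/6): the host opened door 2, so this case is ruled out; weight (1/6)·0 = 0.
The weights sum to 5/6.
So P(the car behind door 6 | the host opened door 2) = (1/6) / (5/6) = 1/5.

1/5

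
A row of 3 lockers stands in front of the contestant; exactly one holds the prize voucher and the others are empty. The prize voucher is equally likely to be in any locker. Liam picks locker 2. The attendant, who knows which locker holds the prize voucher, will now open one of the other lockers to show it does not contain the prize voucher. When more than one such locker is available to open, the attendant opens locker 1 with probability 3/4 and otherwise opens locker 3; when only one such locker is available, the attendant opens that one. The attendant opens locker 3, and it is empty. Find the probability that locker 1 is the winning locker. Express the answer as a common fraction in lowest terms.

Consider each possible location of the prize voucher in turn.
If it is in locker 1 (prior 1/3): only locker 3 is available, probability 1; weight (1/3)·1 = 1/3.
If it is in locker 2 (prior 1/3): locker 1 is available but not opened, probability 1/4; weight (1/3)·(1/4) = 1/12.
If it is in locker 3 (prior 1/3): the attendant opened locker 3, so this case is ruled out; weight (1/3)·0 = 0.
The weights sum to 5/12.
So P(the prize voucher in locker 1 | the attendant opened locker 3) = (1/3) / (5/12) = 4/5.

4/5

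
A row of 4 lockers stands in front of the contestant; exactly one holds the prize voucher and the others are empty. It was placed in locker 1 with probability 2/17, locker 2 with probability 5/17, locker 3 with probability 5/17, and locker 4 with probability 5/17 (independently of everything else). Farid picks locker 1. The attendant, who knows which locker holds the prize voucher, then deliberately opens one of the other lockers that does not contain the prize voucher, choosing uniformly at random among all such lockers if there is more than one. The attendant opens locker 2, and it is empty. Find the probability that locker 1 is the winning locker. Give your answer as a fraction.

2/17

Consider each possible location of the prize voucher in turn.
If it is in locker 1 (prior 2/17): the attendant has 3 equally likely choices, so probability 1/3; weight (2/17)·(1/3) = 2/51.
If it is in locker 2 (prior 5/17): the attendant opened locker 2, so this case is ruled out; weight (5/17)·0 = 0.
If it is in either of lockers 3 and 4 (prior 5/17 each): the attendant has 2 equally likely choices, so probability 1/2; weight (5/17)·(1/2) = 5/34 each.
The weights sum to 1/3.
So P(the prize voucher in locker 1 | the attendant opened locker 2) = (2/51) / (1/3) = 2/17.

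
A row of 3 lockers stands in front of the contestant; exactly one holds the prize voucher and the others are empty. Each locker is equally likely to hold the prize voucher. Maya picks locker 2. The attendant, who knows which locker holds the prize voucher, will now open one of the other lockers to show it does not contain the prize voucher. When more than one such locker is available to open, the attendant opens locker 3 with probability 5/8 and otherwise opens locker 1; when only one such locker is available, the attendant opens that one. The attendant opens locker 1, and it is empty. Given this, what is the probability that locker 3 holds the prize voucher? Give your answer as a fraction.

Consider each possible location of the prize voucher in turn.
If it is in locker 1 (prior 1/3): the attendant opened locker 1, so this case is ruled out; weight (1/3)·0 = 0.
If it is in locker 2 (prior 1/3): locker 3 is available but not opened, probability 3/8; weight (1/3)·(3/8) = 1/8.
If it is in locker 3 (prior 1/3): only locker 1 is available, probability 1; weight (1/3)·1 = 1/3.
The weights sum to 11/24.
So P(the prize voucher in locker 3 | the attendant opened locker 1) = (1/3) / (11/24) = 8/11.

8/11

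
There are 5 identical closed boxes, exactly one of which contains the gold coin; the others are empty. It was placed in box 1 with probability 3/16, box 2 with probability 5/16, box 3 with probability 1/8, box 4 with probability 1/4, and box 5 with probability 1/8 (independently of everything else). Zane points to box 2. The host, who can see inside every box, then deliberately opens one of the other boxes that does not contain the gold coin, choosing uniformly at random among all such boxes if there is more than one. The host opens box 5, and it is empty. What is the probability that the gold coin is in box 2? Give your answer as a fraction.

5/17

Condition on the true location of the gold coin.
If it is in box 1 (prior 3/16): the host has 3 equally likely choices, so probability 1/3; weight (3/16)·(1/3) = 1/16.
If it is in box 2 (prior 5/16): the host has 4 equally likely choices, so probability 1/4; weight (5/16)·(1/4) = 5/64.
If it is in box 3 (prior 1/8): the host has 3 equally likely choices, so probability 1/3; weight (1/8)·(1/3) = 1/24.
If it is in box 4 (prior 1/4): the host has 3 equally likely choices, so probability 1/3; weight (1/4)·(1/3) = 1/12.
If it is in box 5 (prior 1/8): the host opened box 5, so this case is ruled out; weight (1/8)·0 = 0.
The weights sum to 17/64.
So P(the gold coin in box 2 | the host opened box 5) = (5/64) / (17/64) = 5/17.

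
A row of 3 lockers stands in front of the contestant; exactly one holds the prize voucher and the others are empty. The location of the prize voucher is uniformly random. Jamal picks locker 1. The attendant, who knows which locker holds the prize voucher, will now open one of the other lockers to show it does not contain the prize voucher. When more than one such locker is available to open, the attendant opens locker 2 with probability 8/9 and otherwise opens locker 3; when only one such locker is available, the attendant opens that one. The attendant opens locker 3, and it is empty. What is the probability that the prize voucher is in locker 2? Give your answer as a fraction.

9/10

Apply Bayes' rule, conditioning on where the prize voucher actually is.
If it is in locker 1 (prior 1/3): locker 2 is available but not opened, probability 1/9; weight (1/3)·(1/9) = 1/27.
If it is in locker 2 (prior 1/3): only locker 3 is available, probability 1; weight (1/3)·1 = 1/3.
If it is in locker 3 (prior 1/3): the attendant opened locker 3, so this case is ruled out; weight (1/3)·0 = 0.
The weights sum to 10/27.
So P(the prize voucher in locker 2 | the attendant opened locker 3) = (1/3) / (10/27) = 9/10.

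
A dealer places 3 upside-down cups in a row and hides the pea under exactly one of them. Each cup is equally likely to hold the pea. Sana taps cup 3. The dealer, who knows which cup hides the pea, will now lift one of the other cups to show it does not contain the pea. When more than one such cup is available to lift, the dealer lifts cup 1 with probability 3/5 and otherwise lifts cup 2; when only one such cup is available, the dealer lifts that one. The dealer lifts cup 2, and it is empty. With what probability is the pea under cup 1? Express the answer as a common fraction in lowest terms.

5/7

Consider each possible location of the pea in turn.
If it is under cup 1 (prior 1/3): only cup 2 is available, probability 1; weight (1/3)·1 = 1/3.
If it is under cup 2 (prior 1/3): the dealer opened cup 2, so this case is ruled out; weight (1/3)·0 = 0.
If it is under cup 3 (prior 1/3): cup 1 is available but not opened, probability 2/5; weight (1/3)·(2/5) = 2/15.
The weights sum to 7/15.
So P(the pea under cup 1 | the dealer opened cup 2) = (1/3) / (7/15) = 5/7.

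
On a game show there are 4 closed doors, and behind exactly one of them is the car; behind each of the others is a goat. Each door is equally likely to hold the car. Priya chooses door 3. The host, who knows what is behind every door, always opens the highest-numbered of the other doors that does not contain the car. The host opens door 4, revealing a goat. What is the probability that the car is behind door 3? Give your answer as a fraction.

1/3

Apply Bayes' rule, conditioning on where the car actually is.
If it is behind any of doors 1, 2, and 3 (prior 1/4 each): door 4 is the highest-numbered option available, probability 1; weight (1/4)·1 = 1/4 each.
If it is behind door 4 (prior 1/4): the host opened door 4, so this case is ruled out; weight (1/4)·0 = 0.
The weights sum to 3/4.
So P(the car behind door 3 | the host opened door 4) = (1/4) / (3/4) = 1/3.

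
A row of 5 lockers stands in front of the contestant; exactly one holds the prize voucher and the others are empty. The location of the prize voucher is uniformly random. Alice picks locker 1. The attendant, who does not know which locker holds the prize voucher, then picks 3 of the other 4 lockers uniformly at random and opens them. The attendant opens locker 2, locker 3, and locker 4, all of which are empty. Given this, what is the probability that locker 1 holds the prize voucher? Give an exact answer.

1/2

Because the attendant chose which lockers to open without knowing where the prize voucher is, the choice is independent of the prize location. Learning that none of the 3 opened lockers holds the prize voucher simply rules out those 3 locations and leaves the remaining 2 lockers still equally likely by symmetry.
So P(the prize voucher in locker 1) = 1/2.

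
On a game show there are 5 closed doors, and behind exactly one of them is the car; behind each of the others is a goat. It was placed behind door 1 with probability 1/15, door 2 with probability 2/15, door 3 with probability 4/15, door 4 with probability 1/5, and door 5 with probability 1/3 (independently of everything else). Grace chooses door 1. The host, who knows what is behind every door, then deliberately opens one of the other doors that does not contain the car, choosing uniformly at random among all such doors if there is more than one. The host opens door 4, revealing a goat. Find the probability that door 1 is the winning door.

Apply Bayes' rule, conditioning on where the car actually is.
If it is behind door 1 (prior 1/15): the host has 4 equally likely choices, so probability 1/4; weight (1/15)·(1/4) = 1/60.
If it is behind door 2 (prior 2/15): the host has 3 equally likely choices, so probability 1/3; weight (2/15)·(1/3) = 2/45.
If it is behind door 3 (prior 4/15): the host has 3 equally likely choices, so probability 1/3; weight (4/15)·(1/3) = 4/45.
If it is behind door 4 (prior 1/5): the host opened door 4, so this case is ruled out; weight (1/5)·0 = 0.
If it is behind door 5 (prior 1/3): the host has 3 equally likely choices, so probability 1/3; weight (1/3)·(1/3) = 1/9.
The weights sum to 47/180.
So P(the car behind door 1 | the host opened door 4) = (1/60) / (47/180) = 3/47.

3/47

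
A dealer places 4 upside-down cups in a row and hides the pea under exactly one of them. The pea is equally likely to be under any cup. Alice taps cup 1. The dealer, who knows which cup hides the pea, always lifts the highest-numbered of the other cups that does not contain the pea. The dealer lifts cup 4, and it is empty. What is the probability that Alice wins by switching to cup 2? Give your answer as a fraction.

Apply Bayes' rule, conditioning on where the pea actually is.
If it is under any of cups 1, 2, and 3 (prior 1/4 each): cup 4 is the highest-numbered option available, probability 1; weight (1/4)·1 = 1/4 each.
If it is under cup 4 (prior 1/4): the dealer opened cup 4, so this case is ruled out; weight (1/4)·0 = 0.
The weights sum to 3/4.
So P(the pea under cup 2 | the dealer opened cup 4) = (1/4) / (3/4) = 1/3.

1/3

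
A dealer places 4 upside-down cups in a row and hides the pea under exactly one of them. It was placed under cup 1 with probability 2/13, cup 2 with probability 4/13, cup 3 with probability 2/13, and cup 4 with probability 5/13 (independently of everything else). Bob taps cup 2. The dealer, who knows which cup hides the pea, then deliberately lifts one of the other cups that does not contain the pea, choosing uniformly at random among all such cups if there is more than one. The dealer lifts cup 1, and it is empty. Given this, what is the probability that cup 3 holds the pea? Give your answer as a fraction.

6/29

Consider each possible location of the pea in turn.
If it is under cup 1 (prior 2/13): the dealer opened cup 1, so this case is ruled out; weight (2/13)·0 = 0.
If it is under cup 2 (prior 4/13): the dealer has 3 equally likely choices, so probability 1/3; weight (4/13)·(1/3) = 4/39.
If it is under cup 3 (prior 2/13): the dealer has 2 equally likely choices, so probability 1/2; weight (2/13)·(1/2) = 1/13.
If it is under cup 4 (prior 5/13): the dealer has 2 equally likely choices, so probability 1/2; weight (5/13)·(1/2) = 5/26.
The weights sum to 29/78.
So P(the pea under cup 3 | the dealer opened cup 1) = (1/13) / (29/78) = 6/29.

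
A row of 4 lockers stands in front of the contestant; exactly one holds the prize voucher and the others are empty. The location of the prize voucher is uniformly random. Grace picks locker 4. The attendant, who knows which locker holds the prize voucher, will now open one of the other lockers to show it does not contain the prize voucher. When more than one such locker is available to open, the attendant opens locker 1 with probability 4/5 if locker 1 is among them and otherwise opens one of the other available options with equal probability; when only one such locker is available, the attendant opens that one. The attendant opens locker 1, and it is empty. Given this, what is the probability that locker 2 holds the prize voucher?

Condition on the true location of the prize voucher.
If it is in locker 1 (prior 1/4): the attendant opened locker 1, so this case is ruled out; weight (1/4)·0 = 0.
If it is in any of lockers 2, 3, and 4 (prior 1/4 each): locker 1 is available, opened with probability 4/5; weight (1/4)·(4/5) = 1/5 each.
The weights sum to 3/5.
So P(the prize voucher in locker 2 | the attendant opened locker 1) = (1/5) / (3/5) = 1/3.

1/3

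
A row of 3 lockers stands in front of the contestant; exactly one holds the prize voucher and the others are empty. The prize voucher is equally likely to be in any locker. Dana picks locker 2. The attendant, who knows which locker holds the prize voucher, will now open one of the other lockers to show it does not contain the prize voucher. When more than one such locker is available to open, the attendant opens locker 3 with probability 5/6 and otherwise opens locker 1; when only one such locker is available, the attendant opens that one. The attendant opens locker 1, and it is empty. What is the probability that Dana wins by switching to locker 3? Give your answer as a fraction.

6/7

Consider each possible location of the prize voucher in turn.
If it is in locker 1 (prior 1/3): the attendant opened locker 1, so this case is ruled out; weight (1/3)·0 = 0.
If it is in locker 2 (prior 1/3): locker 3 is available but not opened, probability 1/6; weight (1/3)·(1/6) = 1/18.
If it is in locker 3 (prior 1/3): only locker 1 is available, probability 1; weight (1/3)·1 = 1/3.
The weights sum to 7/18.
So P(the prize voucher in locker 3 | the attendant opened locker 1) = (1/3) / (7/18) = 6/7.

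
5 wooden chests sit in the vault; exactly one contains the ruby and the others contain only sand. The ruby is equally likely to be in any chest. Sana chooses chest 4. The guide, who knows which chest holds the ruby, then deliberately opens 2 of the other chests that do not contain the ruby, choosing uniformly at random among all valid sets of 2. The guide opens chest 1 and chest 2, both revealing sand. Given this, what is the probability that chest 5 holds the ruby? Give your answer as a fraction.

Consider each possible location of the ruby in turn.
If it is in either of chests 1 and 2 (prior 1/5 each): that chest was opened and seen not to hold the prize — ruled out; weight (1/5)·0 = 0 each.
If it is in either of chests 3 and 5 (prior 1/5 each): the guide has 3 equally likely choices, so probability 1/3; weight (1/5)·(1/3) = 1/15 each.
If it is in chest 4 (prior 1/5): the guide has 6 equally likely choices, so probability 1/6; weight (1/5)·(1/6) = 1/30.
The weights sum to 1/6.
So P(the ruby in chest 5 | the guide opened chest 1 and chest 2) = (1/15) / (1/6) = 2/5.

2/5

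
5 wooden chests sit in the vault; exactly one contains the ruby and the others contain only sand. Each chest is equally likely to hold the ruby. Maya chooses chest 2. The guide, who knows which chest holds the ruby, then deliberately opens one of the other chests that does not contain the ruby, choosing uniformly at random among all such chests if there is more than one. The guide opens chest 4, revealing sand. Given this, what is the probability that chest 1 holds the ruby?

Condition on the true location of the ruby.
If it is in any of chests 1, 3, and 5 (prior 1/5 each): the guide has 3 equally likely choices, so probability 1/3; weight (1/5)·(1/3) = 1/15 each.
If it is in chest 2 (prior 1/5): the guide has 4 equally likely choices, so probability 1/4; weight (1/5)·(1/4) = 1/20.
If it is in chest 4 (prior 1/5): the guide opened chest 4, so this case is ruled out; weight (1/5)·0 = 0.
The weights sum to 1/4.
So P(the ruby in chest 1 | the guide opened chest 4) = (1/15) / (1/4) = 4/15.

4/15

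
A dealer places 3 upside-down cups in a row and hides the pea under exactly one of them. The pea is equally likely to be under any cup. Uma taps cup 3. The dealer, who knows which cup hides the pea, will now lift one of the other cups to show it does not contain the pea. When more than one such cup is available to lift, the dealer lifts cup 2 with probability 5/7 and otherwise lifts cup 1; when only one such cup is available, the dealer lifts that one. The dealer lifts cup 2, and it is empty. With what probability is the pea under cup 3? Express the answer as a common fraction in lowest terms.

Apply Bayes' rule, conditioning on where the pea actually is.
If it is under cup 1 (prior 1/3): only cup 2 is available, probability 1; weight (1/3)·1 = 1/3.
If it is under cup 2 (prior 1/3): the dealer opened cup 2, so this case is ruled out; weight (1/3)·0 = 0.
If it is under cup 3 (prior 1/3): cup 2 is available, opened with probability 5/7; weight (1/3)·(5/7) = 5/21.
The weights sum to 4/7.
So P(the pea under cup 3 | the dealer opened cup 2) = (5/21) / (4/7) = 5/12.

5/12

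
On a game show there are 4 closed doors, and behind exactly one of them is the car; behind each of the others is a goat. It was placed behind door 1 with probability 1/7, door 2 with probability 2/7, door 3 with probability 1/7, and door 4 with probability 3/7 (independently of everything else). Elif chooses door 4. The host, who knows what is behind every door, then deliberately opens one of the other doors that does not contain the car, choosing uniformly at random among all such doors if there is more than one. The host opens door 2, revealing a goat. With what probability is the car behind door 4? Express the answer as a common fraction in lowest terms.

Condition on the true location of the car.
If it is behind either of doors 1 and 3 (prior 1/7 each): the host has 2 equally likely choices, so probability 1/2; weight (1/7)·(1/2) = 1/14 each.
If it is behind door 2 (prior 2/7): the host opened door 2, so this case is ruled out; weight (2/7)·0 = 0.
If it is behind door 4 (prior 3/7): the host has 3 equally likely choices, so probability 1/3; weight (3/7)·(1/3) = 1/7.
The weights sum to 2/7.
So P(the car behind door 4 | the host opened door 2) = (1/7) / (2/7) = 1/2.

1/2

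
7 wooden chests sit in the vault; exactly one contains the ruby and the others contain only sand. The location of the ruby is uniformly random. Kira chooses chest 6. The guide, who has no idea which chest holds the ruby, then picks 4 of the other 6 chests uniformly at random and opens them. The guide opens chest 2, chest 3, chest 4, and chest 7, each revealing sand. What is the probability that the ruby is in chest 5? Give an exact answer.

Condition on the true location of the ruby.
If it is in any of chests 1, 5, and 6 (prior 1/7 each): the guide picks exactly this set with probability 1/15 regardless, and none is the prize; weight (1/7)·(1/15) = 1/105 each.
If it is in any of chests 2, 3, 4, and 7 (prior 1/7 each): that chest was opened and seen not to hold the prize — ruled out; weight (1/7)·0 = 0 each.
The weights sum to 1/35.
So P(the ruby in chest 5 | the guide opened chest 2, chest 3, chest 4, and chest 7) = (1/105) / (1/35) = 1/3.

1/3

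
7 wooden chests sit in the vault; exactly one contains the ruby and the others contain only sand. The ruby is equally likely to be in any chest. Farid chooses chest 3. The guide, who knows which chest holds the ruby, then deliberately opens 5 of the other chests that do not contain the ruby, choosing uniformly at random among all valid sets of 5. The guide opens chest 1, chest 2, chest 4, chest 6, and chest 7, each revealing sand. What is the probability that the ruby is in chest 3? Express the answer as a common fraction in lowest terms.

Condition on the true location of the ruby.
If it is in any of chests 1, 2, 4, 6, and 7 (prior 1/7 each): that chest was opened and seen not to hold the prize — ruled out; weight (1/7)·0 = 0 each.
If it is in chest 3 (prior 1/7): the guide has 6 equally likely choices, so probability 1/6; weight (1/7)·(1/6) = 1/42.
If it is in chest 5 (prior 1/7): the guide has no choice, probability 1; weight (1/7)·1 = 1/7.
The weights sum to 1/6.
So P(the ruby in chest 3 | the guide opened chest 1, chest 2, chest 4, chest 6, and chest 7) = (1/42) / (1/6) = 1/7.

1/7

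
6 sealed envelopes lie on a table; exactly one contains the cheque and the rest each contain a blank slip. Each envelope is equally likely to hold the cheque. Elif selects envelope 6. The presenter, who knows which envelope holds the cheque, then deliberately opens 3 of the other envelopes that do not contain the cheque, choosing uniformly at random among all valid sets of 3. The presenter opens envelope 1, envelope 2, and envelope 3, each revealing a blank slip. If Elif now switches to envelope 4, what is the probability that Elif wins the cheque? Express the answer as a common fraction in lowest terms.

5/12

Consider each possible location of the cheque in turn.
If it is in any of envelopes 1, 2, and 3 (prior 1/6 each): that envelope was opened and seen not to hold the prize — ruled out; weight (1/6)·0 = 0 each.
If it is in either of envelopes 4 and 5 (prior 1/6 each): the presenter has 4 equally likely choices, so probability 1/4; weight (1/6)·(1/4) = 1/24 each.
If it is in envelope 6 (prior 1/6): the presenter has 10 equally likely choices, so probability 1/10; weight (1/6)·(1/10) = 1/60.
The weights sum to 1/10.
So P(the cheque in envelope 4 | the presenter opened envelope 1, envelope 2, and envelope 3) = (1/24) / (1/10) = 5/12.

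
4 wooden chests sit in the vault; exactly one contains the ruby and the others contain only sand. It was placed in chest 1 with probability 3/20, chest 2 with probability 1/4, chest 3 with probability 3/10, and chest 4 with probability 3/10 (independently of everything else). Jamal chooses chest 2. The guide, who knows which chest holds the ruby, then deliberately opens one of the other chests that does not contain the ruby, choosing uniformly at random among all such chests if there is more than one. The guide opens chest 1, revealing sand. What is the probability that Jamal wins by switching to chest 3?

Condition on the true location of the ruby.
If it is in chest 1 (prior 3/20): the guide opened chest 1, so this case is ruled out; weight (3/20)·0 = 0.
If it is in chest 2 (prior 1/4): the guide has 3 equally likely choices, so probability 1/3; weight (1/4)·(1/3) = 1/12.
If it is in either of chests 3 and 4 (prior 3/10 each): the guide has 2 equally likely choices, so probability 1/2; weight (3/10)·(1/2) = 3/20 each.
The weights sum to 23/60.
So P(the ruby in chest 3 | the guide opened chest 1) = (3/20) / (23/60) = 9/23.

9/23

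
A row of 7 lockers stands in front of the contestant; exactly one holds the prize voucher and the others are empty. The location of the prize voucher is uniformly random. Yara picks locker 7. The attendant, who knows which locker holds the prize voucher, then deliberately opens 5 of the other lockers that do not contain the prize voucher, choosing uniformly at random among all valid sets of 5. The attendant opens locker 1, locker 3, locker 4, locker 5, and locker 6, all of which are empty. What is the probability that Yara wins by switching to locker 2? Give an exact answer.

6/7

Apply Bayes' rule, conditioning on where the prize voucher actually is.
If it is in any of lockers 1, 3, 4, 5, and 6 (prior 1/7 each): that locker was opened and seen not to hold the prize — ruled out; weight (1/7)·0 = 0 each.
If it is in locker 2 (prior 1/7): the attendant has no choice, probability 1; weight (1/7)·1 = 1/7.
If it is in locker 7 (prior 1/7): the attendant has 6 equally likely choices, so probability 1/6; weight (1/7)·(1/6) = 1/42.
The weights sum to 1/6.
So P(the prize voucher in locker 2 | the attendant opened locker 1, locker 3, locker 4, locker 5, and locker 6) = (1/7) / (1/6) = 6/7.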